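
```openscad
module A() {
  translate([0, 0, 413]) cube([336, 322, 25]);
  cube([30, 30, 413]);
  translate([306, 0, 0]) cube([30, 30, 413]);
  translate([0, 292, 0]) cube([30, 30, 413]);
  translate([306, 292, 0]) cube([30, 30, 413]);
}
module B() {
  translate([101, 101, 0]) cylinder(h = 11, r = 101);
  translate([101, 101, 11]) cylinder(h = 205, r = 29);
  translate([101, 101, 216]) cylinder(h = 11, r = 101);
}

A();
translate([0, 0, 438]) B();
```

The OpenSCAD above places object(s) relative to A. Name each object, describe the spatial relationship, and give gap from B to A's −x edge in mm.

A is a stool. B is a spool. The spool is on top of the stool. The gap from the spool to the stool's −x edge is 0 mm.

The spool's min-x is at 0; the stool's min-x is 0; gap = 0 mm.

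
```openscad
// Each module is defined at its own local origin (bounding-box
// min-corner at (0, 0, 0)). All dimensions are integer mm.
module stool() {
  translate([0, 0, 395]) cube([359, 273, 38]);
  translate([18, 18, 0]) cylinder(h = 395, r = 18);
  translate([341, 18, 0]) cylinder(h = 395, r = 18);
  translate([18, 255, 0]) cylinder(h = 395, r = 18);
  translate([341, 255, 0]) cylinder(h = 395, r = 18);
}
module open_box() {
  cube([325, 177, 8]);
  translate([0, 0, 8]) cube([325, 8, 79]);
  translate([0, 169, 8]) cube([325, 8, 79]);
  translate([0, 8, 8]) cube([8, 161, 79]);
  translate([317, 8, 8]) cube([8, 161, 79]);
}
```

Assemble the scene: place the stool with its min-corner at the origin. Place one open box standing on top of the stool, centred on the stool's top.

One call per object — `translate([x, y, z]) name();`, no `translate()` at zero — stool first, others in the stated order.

stool();
translate([17, 48, 433]) open_box();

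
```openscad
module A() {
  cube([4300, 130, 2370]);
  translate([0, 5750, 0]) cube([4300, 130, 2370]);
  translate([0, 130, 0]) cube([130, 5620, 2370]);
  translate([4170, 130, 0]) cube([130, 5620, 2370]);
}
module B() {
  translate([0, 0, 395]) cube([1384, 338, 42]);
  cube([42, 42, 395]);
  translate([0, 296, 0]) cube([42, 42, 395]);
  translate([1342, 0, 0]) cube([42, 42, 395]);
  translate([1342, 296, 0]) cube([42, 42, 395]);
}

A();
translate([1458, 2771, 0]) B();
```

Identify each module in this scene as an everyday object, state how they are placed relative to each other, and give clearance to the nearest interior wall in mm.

Clearances: x = 1328, y = 2641; minimum 1328 mm.

A is a house frame. B is a bench. The bench sits inside the house frame, centred. The clearance to the nearest interior wall is 1328 mm.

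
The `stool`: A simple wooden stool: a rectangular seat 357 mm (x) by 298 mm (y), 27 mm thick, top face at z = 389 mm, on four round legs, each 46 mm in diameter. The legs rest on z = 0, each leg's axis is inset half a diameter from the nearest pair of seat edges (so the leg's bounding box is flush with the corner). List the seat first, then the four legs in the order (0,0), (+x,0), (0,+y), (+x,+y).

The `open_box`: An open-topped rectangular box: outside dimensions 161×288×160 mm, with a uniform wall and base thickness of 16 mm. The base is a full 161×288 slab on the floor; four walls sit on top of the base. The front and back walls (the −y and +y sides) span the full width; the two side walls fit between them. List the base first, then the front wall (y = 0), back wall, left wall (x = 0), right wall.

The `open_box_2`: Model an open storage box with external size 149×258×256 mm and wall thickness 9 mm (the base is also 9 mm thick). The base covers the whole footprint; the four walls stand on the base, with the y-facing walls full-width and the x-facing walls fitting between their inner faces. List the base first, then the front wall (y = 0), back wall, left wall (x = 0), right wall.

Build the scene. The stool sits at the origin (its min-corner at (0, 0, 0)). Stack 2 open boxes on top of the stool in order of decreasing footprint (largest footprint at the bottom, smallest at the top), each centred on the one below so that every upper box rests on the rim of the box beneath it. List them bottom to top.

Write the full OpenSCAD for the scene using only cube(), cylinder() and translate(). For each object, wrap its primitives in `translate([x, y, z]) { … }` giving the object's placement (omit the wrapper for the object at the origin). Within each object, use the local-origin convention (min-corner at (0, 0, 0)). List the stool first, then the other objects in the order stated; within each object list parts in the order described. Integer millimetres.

translate([0, 0, 362]) cube([357, 298, 27]);
translate([23, 23, 0]) cylinder(h = 362, r = 23);
translate([334, 23, 0]) cylinder(h = 362, r = 23);
translate([23, 275, 0]) cylinder(h = 362, r = 23);
translate([334, 275, 0]) cylinder(h = 362, r = 23);
translate([98, 5, 389]) {
  cube([161, 288, 16]);
  translate([0, 0, 16]) cube([161, 16, 144]);
  translate([0, 272, 16]) cube([161, 16, 144]);
  translate([0, 16, 16]) cube([16, 256, 144]);
  translate([145, 16, 16]) cube([16, 256, 144]);
}
translate([104, 20, 549]) {
  cube([149, 258, 9]);
  translate([0, 0, 9]) cube([149, 9, 247]);
  translate([0, 249, 9]) cube([149, 9, 247]);
  translate([0, 9, 9]) cube([9, 240, 247]);
  translate([140, 9, 9]) cube([9, 240, 247]);
}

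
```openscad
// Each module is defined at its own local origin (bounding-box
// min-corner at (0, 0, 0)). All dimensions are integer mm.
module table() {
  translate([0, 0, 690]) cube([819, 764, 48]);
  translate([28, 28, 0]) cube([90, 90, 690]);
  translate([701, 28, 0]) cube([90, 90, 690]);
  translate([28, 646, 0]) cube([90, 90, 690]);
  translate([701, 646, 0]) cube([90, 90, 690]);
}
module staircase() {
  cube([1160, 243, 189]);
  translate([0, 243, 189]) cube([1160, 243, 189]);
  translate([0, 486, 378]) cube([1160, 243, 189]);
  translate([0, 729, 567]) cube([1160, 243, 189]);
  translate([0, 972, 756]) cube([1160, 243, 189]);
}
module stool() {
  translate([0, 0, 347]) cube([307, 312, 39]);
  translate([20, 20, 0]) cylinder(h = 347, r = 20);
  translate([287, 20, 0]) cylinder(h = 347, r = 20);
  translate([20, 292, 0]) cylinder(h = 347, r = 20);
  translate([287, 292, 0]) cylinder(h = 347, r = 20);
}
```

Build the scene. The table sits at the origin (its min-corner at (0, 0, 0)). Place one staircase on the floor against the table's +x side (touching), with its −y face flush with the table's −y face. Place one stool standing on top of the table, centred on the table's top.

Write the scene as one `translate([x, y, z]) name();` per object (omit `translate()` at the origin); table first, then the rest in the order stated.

table();
translate([819, 0, 0]) staircase();
translate([256, 226, 738]) stool();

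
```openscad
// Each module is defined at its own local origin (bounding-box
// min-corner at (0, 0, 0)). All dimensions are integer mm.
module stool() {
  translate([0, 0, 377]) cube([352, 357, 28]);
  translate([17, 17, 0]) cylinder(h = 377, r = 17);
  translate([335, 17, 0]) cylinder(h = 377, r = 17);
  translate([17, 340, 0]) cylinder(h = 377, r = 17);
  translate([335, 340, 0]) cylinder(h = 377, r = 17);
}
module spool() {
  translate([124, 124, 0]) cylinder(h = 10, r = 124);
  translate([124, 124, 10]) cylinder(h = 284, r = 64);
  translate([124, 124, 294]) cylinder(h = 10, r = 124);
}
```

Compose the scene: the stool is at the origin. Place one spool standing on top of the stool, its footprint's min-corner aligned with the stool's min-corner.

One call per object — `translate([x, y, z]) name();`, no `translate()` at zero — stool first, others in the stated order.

stool();
translate([0, 0, 405]) spool();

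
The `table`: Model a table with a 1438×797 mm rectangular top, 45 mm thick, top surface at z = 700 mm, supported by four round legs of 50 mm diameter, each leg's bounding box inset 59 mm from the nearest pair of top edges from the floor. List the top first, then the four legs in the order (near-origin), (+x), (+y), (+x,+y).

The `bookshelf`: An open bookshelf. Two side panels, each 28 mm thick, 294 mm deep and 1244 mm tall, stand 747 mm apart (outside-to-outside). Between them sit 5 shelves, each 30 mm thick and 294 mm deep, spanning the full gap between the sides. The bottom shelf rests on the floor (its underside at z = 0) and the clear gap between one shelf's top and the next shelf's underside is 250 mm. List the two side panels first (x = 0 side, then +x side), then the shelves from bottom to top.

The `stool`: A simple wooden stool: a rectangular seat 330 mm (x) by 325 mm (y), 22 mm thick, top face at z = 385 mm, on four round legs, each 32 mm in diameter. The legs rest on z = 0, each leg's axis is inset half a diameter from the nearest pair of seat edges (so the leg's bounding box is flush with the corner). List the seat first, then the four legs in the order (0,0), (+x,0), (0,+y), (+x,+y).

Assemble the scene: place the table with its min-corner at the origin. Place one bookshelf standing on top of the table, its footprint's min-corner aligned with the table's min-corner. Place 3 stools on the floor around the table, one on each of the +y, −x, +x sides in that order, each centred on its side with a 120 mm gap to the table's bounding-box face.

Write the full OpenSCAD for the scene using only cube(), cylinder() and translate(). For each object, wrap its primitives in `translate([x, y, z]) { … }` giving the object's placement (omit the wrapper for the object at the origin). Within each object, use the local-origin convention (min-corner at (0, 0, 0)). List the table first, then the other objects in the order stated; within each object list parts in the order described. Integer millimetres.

translate([0, 0, 655]) cube([1438, 797, 45]);
translate([84, 84, 0]) cylinder(h = 655, r = 25);
translate([1354, 84, 0]) cylinder(h = 655, r = 25);
translate([84, 713, 0]) cylinder(h = 655, r = 25);
translate([1354, 713, 0]) cylinder(h = 655, r = 25);
translate([0, 0, 700]) {
  cube([28, 294, 1244]);
  translate([719, 0, 0]) cube([28, 294, 1244]);
  translate([28, 0, 0]) cube([691, 294, 30]);
  translate([28, 0, 280]) cube([691, 294, 30]);
  translate([28, 0, 560]) cube([691, 294, 30]);
  translate([28, 0, 840]) cube([691, 294, 30]);
  translate([28, 0, 1120]) cube([691, 294, 30]);
}
translate([554, 917, 0]) {
  translate([0, 0, 363]) cube([330, 325, 22]);
  translate([16, 16, 0]) cylinder(h = 363, r = 16);
  translate([314, 16, 0]) cylinder(h = 363, r = 16);
  translate([16, 309, 0]) cylinder(h = 363, r = 16);
  translate([314, 309, 0]) cylinder(h = 363, r = 16);
}
translate([-450, 236, 0]) {
  translate([0, 0, 363]) cube([330, 325, 22]);
  translate([16, 16, 0]) cylinder(h = 363, r = 16);
  translate([314, 16, 0]) cylinder(h = 363, r = 16);
  translate([16, 309, 0]) cylinder(h = 363, r = 16);
  translate([314, 309, 0]) cylinder(h = 363, r = 16);
}
translate([1558, 236, 0]) {
  translate([0, 0, 363]) cube([330, 325, 22]);
  translate([16, 16, 0]) cylinder(h = 363, r = 16);
  translate([314, 16, 0]) cylinder(h = 363, r = 16);
  translate([16, 309, 0]) cylinder(h = 363, r = 16);
  translate([314, 309, 0]) cylinder(h = 363, r = 16);
}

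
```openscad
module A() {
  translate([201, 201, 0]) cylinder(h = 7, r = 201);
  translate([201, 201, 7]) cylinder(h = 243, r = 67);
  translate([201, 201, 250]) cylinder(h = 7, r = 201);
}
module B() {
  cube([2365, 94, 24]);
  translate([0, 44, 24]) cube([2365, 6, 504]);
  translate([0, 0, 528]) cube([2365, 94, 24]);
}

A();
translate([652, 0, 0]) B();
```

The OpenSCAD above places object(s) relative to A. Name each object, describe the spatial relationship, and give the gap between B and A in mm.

The I-beam's nearest face is 250 mm from the spool's +x face.

A is a spool. B is an I-beam. The I-beam is on the floor beside the spool on its +x side. The gap between the I-beam and the spool is 250 mm.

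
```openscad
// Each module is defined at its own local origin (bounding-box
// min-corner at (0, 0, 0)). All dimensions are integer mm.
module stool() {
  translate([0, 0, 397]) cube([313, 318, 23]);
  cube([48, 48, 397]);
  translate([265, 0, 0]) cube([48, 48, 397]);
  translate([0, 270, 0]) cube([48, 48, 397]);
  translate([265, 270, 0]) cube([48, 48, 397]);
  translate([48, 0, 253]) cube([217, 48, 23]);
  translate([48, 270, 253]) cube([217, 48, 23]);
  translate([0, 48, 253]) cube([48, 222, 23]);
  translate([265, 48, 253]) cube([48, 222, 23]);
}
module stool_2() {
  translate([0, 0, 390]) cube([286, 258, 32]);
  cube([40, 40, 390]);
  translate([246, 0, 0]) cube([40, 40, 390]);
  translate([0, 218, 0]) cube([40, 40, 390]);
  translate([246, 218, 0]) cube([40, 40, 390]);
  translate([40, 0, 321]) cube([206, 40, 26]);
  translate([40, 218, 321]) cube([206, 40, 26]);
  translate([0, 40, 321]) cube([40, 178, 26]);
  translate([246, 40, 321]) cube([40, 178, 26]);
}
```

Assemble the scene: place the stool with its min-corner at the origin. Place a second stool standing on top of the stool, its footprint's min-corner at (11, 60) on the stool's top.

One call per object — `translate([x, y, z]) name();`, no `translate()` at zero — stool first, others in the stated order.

stool();
translate([11, 60, 420]) stool_2();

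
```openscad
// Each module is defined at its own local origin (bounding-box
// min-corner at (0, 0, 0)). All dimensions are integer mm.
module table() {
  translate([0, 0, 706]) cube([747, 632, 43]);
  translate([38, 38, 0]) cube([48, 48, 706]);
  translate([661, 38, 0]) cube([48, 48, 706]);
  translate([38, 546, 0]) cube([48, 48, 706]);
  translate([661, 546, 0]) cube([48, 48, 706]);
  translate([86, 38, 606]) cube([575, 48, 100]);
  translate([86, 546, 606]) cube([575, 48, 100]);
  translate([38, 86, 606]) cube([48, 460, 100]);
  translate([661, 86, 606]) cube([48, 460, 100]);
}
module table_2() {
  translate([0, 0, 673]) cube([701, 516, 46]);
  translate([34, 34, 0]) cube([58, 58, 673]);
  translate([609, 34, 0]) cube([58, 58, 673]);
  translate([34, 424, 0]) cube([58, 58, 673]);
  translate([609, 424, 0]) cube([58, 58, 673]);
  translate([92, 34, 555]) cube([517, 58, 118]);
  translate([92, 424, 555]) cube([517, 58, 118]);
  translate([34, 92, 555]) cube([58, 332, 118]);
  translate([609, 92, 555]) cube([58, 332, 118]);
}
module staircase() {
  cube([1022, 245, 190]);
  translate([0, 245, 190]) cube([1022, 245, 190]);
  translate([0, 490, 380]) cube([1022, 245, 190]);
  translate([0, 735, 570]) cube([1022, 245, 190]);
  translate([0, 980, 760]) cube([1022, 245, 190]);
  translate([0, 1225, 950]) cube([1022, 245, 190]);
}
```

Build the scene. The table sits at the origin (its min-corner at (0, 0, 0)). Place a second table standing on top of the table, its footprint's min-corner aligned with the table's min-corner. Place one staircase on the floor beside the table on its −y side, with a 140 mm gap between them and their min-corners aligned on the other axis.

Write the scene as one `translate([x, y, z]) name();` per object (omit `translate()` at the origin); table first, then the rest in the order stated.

table();
translate([0, 0, 749]) table_2();
translate([0, -1610, 0]) staircase();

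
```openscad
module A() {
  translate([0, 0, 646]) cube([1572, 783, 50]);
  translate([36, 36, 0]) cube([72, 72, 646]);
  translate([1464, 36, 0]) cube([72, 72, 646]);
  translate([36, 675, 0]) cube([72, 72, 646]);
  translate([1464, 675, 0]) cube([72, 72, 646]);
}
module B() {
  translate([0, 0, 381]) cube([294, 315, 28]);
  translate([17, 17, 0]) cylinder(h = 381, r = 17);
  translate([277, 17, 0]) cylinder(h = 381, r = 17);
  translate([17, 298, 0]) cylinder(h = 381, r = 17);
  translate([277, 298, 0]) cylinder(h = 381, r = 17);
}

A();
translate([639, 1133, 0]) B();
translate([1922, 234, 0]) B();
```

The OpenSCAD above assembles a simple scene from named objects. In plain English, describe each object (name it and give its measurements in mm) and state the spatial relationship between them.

A is a table with a 1572×783 mm rectangular top, 50 mm thick, top surface at z = 696 mm, supported by four 72×72 mm square legs, each inset 36 mm from the nearest pair of top edges, running from the floor.

B is a four-legged stool. The seat is a 294×315×28 mm slab whose top surface is at z = 409 mm; four round legs, each 34 mm in diameter, run from the floor (z = 0) to the underside of the seat, each leg's axis is inset half a diameter from the nearest pair of seat edges (so the leg's bounding box is flush with the corner).

Two stools sit around the table at the +y, +x sides.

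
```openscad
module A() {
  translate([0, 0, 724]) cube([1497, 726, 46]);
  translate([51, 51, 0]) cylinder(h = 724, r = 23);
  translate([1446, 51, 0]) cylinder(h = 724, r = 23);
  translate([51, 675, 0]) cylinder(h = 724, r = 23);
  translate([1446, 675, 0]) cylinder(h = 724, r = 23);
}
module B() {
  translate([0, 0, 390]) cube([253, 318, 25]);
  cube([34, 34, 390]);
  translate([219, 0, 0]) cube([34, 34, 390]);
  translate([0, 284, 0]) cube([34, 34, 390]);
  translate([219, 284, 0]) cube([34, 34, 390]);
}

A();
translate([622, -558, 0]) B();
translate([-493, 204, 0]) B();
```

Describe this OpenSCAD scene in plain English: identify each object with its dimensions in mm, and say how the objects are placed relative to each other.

A is a rectangular dining table. The top is 1497×726×46 mm with its upper surface at z = 770 mm. It stands on four round legs of 46 mm diameter, each leg's bounding box inset 28 mm from the nearest pair of top edges, running from the floor to the underside of the top.

B is a four-legged stool. The seat is a 253×318×25 mm slab whose top surface is at z = 415 mm; four square legs, each 34×34 mm in cross-section, run from the floor (z = 0) to the underside of the seat, each flush with a corner of the seat.

Two stools sit around the table at the −y, −x sides.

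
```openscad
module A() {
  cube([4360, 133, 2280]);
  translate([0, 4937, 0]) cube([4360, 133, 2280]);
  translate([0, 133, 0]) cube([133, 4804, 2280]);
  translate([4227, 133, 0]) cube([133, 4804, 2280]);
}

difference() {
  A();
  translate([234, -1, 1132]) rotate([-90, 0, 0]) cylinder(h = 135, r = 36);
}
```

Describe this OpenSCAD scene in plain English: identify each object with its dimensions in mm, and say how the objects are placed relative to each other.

A is the wall frame of a small rectangular building: four walls, each 2280 mm tall and 133 mm thick, enclosing a footprint 4360 mm (x) by 5070 mm (y) outside-to-outside, with no floor or roof. The front and back walls (the −y and +y sides) span the full width; the two side walls fit between them.

The house frame has a circular hole of radius 36 mm through its front wall, centred at (x = 234, z = 1132).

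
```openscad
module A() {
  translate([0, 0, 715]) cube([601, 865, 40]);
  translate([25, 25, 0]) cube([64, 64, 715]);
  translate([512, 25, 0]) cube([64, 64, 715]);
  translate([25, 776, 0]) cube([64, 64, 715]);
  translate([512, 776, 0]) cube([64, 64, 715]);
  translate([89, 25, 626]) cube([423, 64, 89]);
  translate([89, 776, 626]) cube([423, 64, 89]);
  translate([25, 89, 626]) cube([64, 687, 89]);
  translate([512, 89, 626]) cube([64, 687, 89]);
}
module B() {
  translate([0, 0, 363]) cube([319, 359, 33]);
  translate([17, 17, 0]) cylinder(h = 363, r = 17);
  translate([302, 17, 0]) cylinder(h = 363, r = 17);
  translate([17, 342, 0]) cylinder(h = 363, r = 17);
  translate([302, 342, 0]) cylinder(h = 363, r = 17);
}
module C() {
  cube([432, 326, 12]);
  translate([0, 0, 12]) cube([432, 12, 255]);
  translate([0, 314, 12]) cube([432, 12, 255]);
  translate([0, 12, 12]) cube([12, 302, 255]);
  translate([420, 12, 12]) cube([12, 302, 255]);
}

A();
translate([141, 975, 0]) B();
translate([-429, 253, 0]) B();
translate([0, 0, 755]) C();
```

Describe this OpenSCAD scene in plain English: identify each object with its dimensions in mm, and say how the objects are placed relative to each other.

A is a rectangular dining table. The top is 601×865×40 mm with its upper surface at z = 755 mm. It stands on four 64×64 mm square legs, each inset 25 mm from the nearest pair of top edges, running from the floor to the underside of the top. Four apron rails, 64 mm thick and 89 mm tall, run between adjacent legs with their top edges flush with the underside of the top and their outer faces flush with the legs' outer faces.

B is a four-legged stool. The seat is 319×359 mm, 33 mm thick, top at z = 396 mm. It stands on four round legs, each 34 mm in diameter, from z = 0 to the seat underside, each leg's axis is inset half a diameter from the nearest pair of seat edges (so the leg's bounding box is flush with the corner).

C is an open storage box with external size 432×326×267 mm and wall thickness 12 mm (the base is also 12 mm thick). The base covers the whole footprint; the four walls stand on the base, with the y-facing walls full-width and the x-facing walls fitting between their inner faces.

Two stools sit around the table at the +y, −x sides. The open box is on top of the table.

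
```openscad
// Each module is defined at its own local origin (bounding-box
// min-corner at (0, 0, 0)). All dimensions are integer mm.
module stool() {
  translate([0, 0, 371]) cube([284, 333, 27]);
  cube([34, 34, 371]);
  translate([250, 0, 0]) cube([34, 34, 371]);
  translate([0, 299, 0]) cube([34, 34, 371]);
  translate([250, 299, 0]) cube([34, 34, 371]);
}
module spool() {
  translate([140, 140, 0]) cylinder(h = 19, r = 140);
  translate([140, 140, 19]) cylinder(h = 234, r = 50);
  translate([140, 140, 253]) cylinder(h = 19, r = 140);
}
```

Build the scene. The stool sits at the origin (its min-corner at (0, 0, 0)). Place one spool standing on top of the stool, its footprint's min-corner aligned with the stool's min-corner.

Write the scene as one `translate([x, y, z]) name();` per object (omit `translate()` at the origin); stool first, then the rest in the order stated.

stool();
translate([0, 0, 398]) spool();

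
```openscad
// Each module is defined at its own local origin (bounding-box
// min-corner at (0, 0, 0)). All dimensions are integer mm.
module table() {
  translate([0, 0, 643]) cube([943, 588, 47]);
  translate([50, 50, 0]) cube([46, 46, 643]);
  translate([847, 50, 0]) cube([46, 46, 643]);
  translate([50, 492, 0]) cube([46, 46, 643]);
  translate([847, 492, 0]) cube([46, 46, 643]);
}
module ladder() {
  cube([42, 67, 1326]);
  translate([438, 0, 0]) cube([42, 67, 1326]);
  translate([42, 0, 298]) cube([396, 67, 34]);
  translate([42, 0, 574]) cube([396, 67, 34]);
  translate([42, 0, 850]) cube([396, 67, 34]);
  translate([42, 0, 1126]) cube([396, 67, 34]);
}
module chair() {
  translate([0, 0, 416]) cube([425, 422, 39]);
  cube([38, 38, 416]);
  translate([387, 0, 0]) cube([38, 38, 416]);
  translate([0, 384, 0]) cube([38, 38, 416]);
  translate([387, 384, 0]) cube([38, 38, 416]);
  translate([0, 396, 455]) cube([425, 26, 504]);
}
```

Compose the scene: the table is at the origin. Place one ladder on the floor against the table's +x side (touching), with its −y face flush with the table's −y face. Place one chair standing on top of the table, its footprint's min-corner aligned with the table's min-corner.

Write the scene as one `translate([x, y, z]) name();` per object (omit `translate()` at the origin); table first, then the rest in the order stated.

table();
translate([943, 0, 0]) ladder();
translate([0, 0, 690]) chair();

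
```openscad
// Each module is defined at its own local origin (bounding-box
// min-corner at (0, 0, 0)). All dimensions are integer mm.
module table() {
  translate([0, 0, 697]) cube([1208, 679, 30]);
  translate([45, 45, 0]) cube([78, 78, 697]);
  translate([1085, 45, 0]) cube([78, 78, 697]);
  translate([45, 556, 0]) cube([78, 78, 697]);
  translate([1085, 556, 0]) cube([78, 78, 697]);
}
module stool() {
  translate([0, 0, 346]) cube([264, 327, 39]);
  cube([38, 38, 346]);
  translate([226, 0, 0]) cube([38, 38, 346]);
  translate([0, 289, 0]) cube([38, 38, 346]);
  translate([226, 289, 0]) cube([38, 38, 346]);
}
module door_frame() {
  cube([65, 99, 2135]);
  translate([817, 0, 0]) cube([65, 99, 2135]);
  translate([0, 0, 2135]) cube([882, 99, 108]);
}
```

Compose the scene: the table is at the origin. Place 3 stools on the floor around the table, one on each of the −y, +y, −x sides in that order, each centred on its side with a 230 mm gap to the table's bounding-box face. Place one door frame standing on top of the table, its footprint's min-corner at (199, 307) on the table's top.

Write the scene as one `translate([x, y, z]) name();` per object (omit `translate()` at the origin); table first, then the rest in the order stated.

table();
translate([472, -557, 0]) stool();
translate([472, 909, 0]) stool();
translate([-494, 176, 0]) stool();
translate([199, 307, 727]) door_frame();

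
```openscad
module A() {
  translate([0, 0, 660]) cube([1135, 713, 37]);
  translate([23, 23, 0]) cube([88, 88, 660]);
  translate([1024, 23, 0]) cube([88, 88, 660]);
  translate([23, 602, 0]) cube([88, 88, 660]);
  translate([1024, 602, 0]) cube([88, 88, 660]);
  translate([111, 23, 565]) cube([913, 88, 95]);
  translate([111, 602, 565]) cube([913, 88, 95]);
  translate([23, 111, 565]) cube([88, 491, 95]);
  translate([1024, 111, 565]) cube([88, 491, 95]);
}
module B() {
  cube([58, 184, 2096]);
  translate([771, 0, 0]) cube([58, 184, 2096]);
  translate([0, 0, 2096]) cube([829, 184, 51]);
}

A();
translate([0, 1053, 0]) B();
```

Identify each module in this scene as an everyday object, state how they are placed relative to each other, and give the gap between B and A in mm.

The door frame's nearest face is 340 mm from the table's +y face.

A is a table. B is a door frame. The door frame is on the floor beside the table on its +y side. The gap between the door frame and the table is 340 mm.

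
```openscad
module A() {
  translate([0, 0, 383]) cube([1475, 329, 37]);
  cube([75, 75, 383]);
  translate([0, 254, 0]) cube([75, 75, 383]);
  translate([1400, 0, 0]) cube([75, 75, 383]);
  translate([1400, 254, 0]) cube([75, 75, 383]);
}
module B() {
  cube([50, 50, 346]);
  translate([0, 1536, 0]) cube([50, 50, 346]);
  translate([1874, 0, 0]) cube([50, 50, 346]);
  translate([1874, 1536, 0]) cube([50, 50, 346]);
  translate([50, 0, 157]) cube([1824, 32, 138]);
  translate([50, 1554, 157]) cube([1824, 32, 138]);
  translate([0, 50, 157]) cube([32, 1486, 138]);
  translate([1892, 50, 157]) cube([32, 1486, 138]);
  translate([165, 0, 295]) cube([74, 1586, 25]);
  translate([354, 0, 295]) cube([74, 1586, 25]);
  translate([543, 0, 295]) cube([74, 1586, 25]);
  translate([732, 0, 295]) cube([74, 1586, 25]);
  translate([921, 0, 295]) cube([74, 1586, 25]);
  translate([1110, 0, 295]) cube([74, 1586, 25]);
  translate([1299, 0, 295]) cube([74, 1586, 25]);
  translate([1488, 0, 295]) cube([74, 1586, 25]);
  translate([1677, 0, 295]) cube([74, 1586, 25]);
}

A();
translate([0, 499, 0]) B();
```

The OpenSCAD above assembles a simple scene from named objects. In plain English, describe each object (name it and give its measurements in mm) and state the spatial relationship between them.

A is a bench: a 1475×329 mm seat slab, 37 mm thick, top at z = 420 mm, on four 75×75 mm square legs flush with the seat corners and standing on z = 0.

B is a bed frame 1924 mm long (x) by 1586 mm wide (y). Four 50×50 mm corner posts, 346 mm tall, at the corners of the footprint. Four rails of 32 mm thickness and 138 mm height run between adjacent posts with their undersides at z = 157 mm, their outer faces flush with the outside of the frame (the two x-running rails run between the posts' inner faces; the two y-running rails run between the posts' inner faces). 9 slats, each 74 mm wide (x) and 25 mm thick, lie across the top of the two x-running rails, running the full 1586 mm width of the frame in y; the slats are evenly spaced along x between the inner faces of the end posts with equal gaps (rounded down to the nearest mm) at the −x end and between each pair — any rounding remainder accumulates at the +x end.

The bed frame is on the floor beside the bench on its +y side.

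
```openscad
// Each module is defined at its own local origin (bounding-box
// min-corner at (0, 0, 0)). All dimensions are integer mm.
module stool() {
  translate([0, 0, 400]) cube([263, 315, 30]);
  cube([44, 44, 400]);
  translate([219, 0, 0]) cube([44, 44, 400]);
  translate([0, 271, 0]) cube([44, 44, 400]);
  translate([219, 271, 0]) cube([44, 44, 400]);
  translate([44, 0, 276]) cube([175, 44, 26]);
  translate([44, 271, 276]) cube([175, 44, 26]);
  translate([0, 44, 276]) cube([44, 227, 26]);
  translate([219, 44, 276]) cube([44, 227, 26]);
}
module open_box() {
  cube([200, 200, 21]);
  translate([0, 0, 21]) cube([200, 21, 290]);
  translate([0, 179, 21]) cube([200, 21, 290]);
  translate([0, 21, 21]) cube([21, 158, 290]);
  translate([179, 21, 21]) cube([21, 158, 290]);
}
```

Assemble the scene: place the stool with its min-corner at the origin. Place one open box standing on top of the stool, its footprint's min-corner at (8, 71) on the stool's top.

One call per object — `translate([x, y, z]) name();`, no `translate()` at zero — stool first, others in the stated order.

stool();
translate([8, 71, 430]) open_box();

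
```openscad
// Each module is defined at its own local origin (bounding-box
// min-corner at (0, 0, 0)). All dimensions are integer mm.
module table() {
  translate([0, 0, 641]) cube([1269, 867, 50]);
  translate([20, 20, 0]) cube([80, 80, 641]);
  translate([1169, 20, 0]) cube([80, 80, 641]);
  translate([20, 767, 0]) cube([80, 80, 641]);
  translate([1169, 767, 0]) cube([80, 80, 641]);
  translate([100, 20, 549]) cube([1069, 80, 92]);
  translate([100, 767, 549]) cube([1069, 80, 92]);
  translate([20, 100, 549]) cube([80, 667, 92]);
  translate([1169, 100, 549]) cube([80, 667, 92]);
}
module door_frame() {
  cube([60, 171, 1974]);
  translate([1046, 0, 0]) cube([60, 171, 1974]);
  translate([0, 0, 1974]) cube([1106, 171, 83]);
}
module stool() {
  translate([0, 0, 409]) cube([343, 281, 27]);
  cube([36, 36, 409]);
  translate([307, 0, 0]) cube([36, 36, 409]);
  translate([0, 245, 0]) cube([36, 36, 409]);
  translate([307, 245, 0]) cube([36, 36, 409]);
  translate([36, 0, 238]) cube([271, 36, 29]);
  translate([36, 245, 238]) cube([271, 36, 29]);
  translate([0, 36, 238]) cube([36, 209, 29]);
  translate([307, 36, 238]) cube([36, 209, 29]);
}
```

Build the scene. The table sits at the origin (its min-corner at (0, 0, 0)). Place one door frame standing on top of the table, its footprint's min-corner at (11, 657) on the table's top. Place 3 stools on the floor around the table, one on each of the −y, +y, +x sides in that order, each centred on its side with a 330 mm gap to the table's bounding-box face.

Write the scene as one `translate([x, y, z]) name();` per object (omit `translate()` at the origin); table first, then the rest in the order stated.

table();
translate([11, 657, 691]) door_frame();
translate([463, -611, 0]) stool();
translate([463, 1197, 0]) stool();
translate([1599, 293, 0]) stool();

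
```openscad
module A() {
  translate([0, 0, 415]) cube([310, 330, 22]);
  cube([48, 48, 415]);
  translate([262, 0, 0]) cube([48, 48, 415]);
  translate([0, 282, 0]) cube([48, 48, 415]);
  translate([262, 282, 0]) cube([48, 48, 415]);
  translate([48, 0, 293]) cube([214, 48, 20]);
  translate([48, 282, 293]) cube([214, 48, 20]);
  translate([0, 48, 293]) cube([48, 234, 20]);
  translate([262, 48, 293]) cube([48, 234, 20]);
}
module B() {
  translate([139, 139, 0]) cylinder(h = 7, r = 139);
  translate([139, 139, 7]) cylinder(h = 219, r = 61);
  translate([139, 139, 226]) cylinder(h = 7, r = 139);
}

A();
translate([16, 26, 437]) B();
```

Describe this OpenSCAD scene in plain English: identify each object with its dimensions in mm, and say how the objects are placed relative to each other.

A is a simple wooden stool: a rectangular seat 310 mm (x) by 330 mm (y), 22 mm thick, top face at z = 437 mm, on four square legs, each 48×48 mm in cross-section. The legs rest on z = 0, each flush with a corner of the seat. Four stretchers, 48 mm wide and 20 mm tall, connect adjacent legs with their undersides at z = 293 mm, each running between the inner faces of the legs it joins and aligned with the legs' outer faces on the other axis.

B is a spool: two coaxial disc flanges of radius 139 mm and thickness 7 mm, joined by a core cylinder of radius 61 mm and height 219 mm. The lower flange rests on z = 0 and the three cylinders share a vertical axis.

The spool is on top of the stool, centred.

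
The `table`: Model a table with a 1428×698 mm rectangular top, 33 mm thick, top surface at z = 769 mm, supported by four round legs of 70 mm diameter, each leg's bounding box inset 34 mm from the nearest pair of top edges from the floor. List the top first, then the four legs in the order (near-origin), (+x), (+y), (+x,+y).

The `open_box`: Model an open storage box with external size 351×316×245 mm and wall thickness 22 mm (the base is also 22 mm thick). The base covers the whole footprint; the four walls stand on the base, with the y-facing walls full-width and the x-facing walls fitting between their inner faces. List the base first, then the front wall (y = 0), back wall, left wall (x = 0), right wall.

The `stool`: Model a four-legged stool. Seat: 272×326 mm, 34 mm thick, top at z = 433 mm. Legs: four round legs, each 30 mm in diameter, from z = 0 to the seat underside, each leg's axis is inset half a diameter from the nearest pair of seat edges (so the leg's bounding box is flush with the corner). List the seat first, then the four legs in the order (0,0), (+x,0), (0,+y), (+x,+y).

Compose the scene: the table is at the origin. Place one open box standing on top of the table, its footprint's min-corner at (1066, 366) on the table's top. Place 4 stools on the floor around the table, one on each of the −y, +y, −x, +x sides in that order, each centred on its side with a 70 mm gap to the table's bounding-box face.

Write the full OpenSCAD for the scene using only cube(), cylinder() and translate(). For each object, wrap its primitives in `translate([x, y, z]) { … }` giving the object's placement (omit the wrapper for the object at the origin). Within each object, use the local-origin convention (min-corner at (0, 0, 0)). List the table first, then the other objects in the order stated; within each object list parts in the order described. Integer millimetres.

translate([0, 0, 736]) cube([1428, 698, 33]);
translate([69, 69, 0]) cylinder(h = 736, r = 35);
translate([1359, 69, 0]) cylinder(h = 736, r = 35);
translate([69, 629, 0]) cylinder(h = 736, r = 35);
translate([1359, 629, 0]) cylinder(h = 736, r = 35);
translate([1066, 366, 769]) {
  cube([351, 316, 22]);
  translate([0, 0, 22]) cube([351, 22, 223]);
  translate([0, 294, 22]) cube([351, 22, 223]);
  translate([0, 22, 22]) cube([22, 272, 223]);
  translate([329, 22, 22]) cube([22, 272, 223]);
}
translate([578, -396, 0]) {
  translate([0, 0, 399]) cube([272, 326, 34]);
  translate([15, 15, 0]) cylinder(h = 399, r = 15);
  translate([257, 15, 0]) cylinder(h = 399, r = 15);
  translate([15, 311, 0]) cylinder(h = 399, r = 15);
  translate([257, 311, 0]) cylinder(h = 399, r = 15);
}
translate([578, 768, 0]) {
  translate([0, 0, 399]) cube([272, 326, 34]);
  translate([15, 15, 0]) cylinder(h = 399, r = 15);
  translate([257, 15, 0]) cylinder(h = 399, r = 15);
  translate([15, 311, 0]) cylinder(h = 399, r = 15);
  translate([257, 311, 0]) cylinder(h = 399, r = 15);
}
translate([-342, 186, 0]) {
  translate([0, 0, 399]) cube([272, 326, 34]);
  translate([15, 15, 0]) cylinder(h = 399, r = 15);
  translate([257, 15, 0]) cylinder(h = 399, r = 15);
  translate([15, 311, 0]) cylinder(h = 399, r = 15);
  translate([257, 311, 0]) cylinder(h = 399, r = 15);
}
translate([1498, 186, 0]) {
  translate([0, 0, 399]) cube([272, 326, 34]);
  translate([15, 15, 0]) cylinder(h = 399, r = 15);
  translate([257, 15, 0]) cylinder(h = 399, r = 15);
  translate([15, 311, 0]) cylinder(h = 399, r = 15);
  translate([257, 311, 0]) cylinder(h = 399, r = 15);
}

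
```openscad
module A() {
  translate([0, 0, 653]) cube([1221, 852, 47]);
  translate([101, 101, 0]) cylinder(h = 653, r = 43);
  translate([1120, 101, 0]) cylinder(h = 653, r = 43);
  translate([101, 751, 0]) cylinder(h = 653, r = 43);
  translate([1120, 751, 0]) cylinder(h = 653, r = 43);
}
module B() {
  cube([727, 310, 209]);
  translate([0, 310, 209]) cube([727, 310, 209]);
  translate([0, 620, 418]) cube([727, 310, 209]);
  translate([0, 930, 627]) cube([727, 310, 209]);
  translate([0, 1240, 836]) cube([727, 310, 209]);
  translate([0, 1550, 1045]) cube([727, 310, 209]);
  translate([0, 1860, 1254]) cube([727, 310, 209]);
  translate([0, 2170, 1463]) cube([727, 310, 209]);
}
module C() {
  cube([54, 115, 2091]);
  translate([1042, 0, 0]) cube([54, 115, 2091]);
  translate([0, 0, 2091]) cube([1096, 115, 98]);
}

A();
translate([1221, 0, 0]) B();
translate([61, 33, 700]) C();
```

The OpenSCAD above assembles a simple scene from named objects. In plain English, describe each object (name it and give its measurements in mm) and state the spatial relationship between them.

A is a table: top 1221 mm (x) × 852 mm (y), 47 mm thick, upper face at z = 700 mm, on four round legs of 86 mm diameter, each leg's bounding box inset 58 mm from the nearest pair of top edges, running from z = 0 to the bottom of the top.

B is a straight staircase of 8 solid steps. Each step is 727 mm wide (x), 310 mm deep (y, the going) and 209 mm tall (the rise). The first step rests on the floor; each subsequent step sits one going further in +y and one rise higher in +z, directly behind and above the previous step with no overlap.

C is a rectangular door frame: two vertical jambs of 54×115 mm section, 2091 mm tall, with a clear opening 988 mm wide between their inner faces. A header 98 mm tall and 115 mm deep lies on top of the jambs and spans the full outside width.

The staircase is against the table's +x side, with their −y faces flush. The door frame is on top of the table.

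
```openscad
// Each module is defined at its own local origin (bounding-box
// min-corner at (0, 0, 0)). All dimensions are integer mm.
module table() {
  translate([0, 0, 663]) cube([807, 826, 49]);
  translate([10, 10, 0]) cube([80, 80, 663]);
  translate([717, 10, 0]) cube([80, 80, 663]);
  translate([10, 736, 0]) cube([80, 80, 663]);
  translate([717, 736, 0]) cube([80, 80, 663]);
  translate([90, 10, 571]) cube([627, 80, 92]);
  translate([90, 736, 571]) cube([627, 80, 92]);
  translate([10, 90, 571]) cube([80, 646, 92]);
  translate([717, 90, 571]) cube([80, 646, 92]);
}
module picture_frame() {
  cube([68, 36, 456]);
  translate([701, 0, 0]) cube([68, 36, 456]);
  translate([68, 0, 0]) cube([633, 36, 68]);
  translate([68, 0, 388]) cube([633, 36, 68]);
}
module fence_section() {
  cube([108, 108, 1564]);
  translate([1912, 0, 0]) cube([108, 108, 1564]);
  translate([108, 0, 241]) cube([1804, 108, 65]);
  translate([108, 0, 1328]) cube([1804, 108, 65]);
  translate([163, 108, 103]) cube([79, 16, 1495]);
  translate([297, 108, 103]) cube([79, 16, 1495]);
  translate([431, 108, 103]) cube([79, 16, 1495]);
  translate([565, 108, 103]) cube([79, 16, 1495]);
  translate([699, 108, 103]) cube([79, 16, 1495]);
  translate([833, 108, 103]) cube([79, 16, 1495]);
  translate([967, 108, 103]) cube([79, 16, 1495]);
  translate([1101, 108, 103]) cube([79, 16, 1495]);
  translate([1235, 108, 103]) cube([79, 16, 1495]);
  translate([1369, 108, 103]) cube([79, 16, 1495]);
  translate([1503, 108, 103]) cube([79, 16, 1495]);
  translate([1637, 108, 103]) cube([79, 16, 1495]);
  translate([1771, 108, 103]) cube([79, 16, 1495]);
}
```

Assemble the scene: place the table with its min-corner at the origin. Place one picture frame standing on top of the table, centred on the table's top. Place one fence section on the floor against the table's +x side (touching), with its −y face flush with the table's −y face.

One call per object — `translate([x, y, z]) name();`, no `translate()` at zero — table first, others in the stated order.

table();
translate([19, 395, 712]) picture_frame();
translate([807, 0, 0]) fence_section();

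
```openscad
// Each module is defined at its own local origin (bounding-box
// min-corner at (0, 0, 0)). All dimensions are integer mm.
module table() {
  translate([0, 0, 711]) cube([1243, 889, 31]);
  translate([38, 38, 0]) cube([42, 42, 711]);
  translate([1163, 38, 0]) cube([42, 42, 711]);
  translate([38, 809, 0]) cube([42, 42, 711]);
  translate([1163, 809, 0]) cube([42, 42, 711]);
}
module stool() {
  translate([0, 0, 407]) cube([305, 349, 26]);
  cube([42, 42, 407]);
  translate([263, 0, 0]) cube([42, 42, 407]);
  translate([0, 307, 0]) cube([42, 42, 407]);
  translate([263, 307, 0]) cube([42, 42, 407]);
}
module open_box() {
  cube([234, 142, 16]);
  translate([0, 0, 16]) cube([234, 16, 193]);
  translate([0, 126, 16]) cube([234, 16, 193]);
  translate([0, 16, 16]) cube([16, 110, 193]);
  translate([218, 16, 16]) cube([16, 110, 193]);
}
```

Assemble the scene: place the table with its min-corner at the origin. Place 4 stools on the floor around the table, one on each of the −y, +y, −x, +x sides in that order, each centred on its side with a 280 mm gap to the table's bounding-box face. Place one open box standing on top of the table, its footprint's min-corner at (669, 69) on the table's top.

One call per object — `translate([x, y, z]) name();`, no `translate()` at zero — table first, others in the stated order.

table();
translate([469, -629, 0]) stool();
translate([469, 1169, 0]) stool();
translate([-585, 270, 0]) stool();
translate([1523, 270, 0]) stool();
translate([669, 69, 742]) open_box();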